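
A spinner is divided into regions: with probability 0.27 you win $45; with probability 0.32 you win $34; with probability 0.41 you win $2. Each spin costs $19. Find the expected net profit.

4.85

E[payout] = 45·0.27 + 34·0.32 + 2·0.41
 = 12.15 + 10.88 + 0.82
 = 23.85
Net = 23.85 - 19 = 4.85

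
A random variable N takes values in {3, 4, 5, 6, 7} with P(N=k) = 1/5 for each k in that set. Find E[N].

E[N] = Σ n·P(N=n)
 = 3·1/5 + 4·1/5 + 5·1/5 + 6·1/5 + 7·1/5
 = 3/5 + 4/5 + 1 + 6/5 + 7/5
 = 5

5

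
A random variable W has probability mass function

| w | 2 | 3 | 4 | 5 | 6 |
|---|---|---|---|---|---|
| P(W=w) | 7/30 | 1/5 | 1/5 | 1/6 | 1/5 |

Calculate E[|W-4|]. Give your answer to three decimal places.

1.233

E[|W-4|] = Σ |w-4|·P(W=w)
 = 2·7/30 + 1·1/5 + 0·1/5 + 1·1/6 + 2·1/5
 = 7/15 + 1/5 + 0 + 1/6 + 2/5
 = 37/30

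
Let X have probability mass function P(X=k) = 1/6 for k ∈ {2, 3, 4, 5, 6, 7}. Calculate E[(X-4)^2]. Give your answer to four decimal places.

3.1667

E[(X-4)^2] = Σ (x-4)^2·P(X=x)
 = 4·1/6 + 1·1/6 + 0·1/6 + 1·1/6 + 4·1/6 + 9·1/6
 = 2/3 + 1/6 + 0 + 1/6 + 2/3 + 3/2
 = 19/6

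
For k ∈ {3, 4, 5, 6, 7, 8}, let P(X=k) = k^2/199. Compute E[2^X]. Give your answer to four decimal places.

E[2^X] = Σ 2^x·P(X=x)
 = 8·9/199 + 16·16/199 + 32·25/199 + 64·36/199 + 128·49/199 + 256·64/199
 = 72/199 + 256/199 + 800/199 + 2304/199 + 6272/199 + 16384/199
 = 26088/199

131.0955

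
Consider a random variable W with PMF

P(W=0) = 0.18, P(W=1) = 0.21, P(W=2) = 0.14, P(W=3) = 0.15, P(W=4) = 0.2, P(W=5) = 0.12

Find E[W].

E[W] = Σ w·P(W=w)
 = 0·0.18 + 1·0.21 + 2·0.14 + 3·0.15 + 4·0.2 + 5·0.12
 = 0 + 0.21 + 0.28 + 0.45 + 0.8 + 0.6
 = 2.34

2.34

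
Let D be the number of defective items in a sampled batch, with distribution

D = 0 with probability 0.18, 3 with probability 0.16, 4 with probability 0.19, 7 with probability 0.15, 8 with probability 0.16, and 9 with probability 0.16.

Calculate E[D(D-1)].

30.02

E[D(D-1)] = Σ d(d-1)·P(D=d)
 = 0·0.18 + 6·0.16 + 12·0.19 + 42·0.15 + 56·0.16 + 72·0.16
 = 0 + 0.96 + 2.28 + 6.3 + 8.96 + 11.52
 = 30.02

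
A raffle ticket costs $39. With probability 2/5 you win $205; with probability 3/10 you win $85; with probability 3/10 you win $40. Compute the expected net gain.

E[payout] = 205·2/5 + 85·3/10 + 40·3/10
 = 82 + 51/2 + 12
 = 239/2
Net = 239/2 - 39 = 161/2

80.5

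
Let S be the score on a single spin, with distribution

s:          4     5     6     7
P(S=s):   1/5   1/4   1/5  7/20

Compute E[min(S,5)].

4.8

E[min(S,5)] = Σ min(s,5)·P(S=s)
 = 4·1/5 + 5·1/4 + 5·1/5 + 5·7/20
 = 4/5 + 5/4 + 1 + 7/4
 = 24/5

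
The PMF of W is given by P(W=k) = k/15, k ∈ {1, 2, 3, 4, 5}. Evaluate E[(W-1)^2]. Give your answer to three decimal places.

E[(W-1)^2] = Σ (w-1)^2·P(W=w)
 = 0·1/15 + 1·2/15 + 4·1/5 + 9·4/15 + 16·1/3
 = 0 + 2/15 + 4/5 + 12/5 + 16/3
 = 26/3

8.667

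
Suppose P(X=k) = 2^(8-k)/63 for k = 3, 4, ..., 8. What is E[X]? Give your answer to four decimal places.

3.9048

E[X] = Σ x·P(X=x)
 = 3·32/63 + 4·16/63 + 5·8/63 + 6·4/63 + 7·2/63 + 8·1/63
 = 32/21 + 64/63 + 40/63 + 8/21 + 2/9 + 8/63
 = 82/21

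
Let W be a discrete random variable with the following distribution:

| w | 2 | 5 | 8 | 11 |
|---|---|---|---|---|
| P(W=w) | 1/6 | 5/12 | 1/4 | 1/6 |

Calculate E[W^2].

47.25

E[W^2] = Σ w^2·P(W=w)
 = 4·1/6 + 25·5/12 + 64·1/4 + 121·1/6
 = 2/3 + 125/12 + 16 + 121/6
 = 189/4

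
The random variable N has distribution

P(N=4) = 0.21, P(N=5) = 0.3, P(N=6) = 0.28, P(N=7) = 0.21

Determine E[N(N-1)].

25.74

E[N(N-1)] = Σ n(n-1)·P(N=n)
 = 12·0.21 + 20·0.3 + 30·0.28 + 42·0.21
 = 2.52 + 6 + 8.4 + 8.82
 = 25.74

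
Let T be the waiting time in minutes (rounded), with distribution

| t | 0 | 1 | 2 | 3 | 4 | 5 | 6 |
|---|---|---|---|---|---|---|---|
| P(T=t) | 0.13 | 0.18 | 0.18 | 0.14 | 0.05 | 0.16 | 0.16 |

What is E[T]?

2.92

E[T] = Σ t·P(T=t)
 = 0·0.13 + 1·0.18 + 2·0.18 + 3·0.14 + 4·0.05 + 5·0.16 + 6·0.16
 = 0 + 0.18 + 0.36 + 0.42 + 0.2 + 0.8 + 0.96
 = 2.92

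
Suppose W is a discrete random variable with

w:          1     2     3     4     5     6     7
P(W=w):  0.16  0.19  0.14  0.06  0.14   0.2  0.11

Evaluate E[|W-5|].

E[|W-5|] = Σ |w-5|·P(W=w)
 = 4·0.16 + 3·0.19 + 2·0.14 + 1·0.06 + 0·0.14 + 1·0.2 + 2·0.11
 = 0.64 + 0.57 + 0.28 + 0.06 + 0 + 0.2 + 0.22
 = 1.97

1.97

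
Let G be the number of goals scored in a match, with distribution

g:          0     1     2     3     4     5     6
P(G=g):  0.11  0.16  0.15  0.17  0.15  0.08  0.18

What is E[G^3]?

64.43

E[G^3] = Σ g^3·P(G=g)
 = 0·0.11 + 1·0.16 + 8·0.15 + 27·0.17 + 64·0.15 + 125·0.08 + 216·0.18
 = 0 + 0.16 + 1.2 + 4.59 + 9.6 + 10 + 38.88
 = 64.43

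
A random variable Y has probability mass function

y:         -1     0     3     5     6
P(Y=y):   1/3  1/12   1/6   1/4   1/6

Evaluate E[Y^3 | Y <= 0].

-0.8

P(Y <= 0) = 1/3 + 1/12 = 5/12.
E[Y^3 | Y <= 0] = [(-1)·1/3 + 0·1/12] / (5/12)
 = -1/3 / (5/12)
 = -4/5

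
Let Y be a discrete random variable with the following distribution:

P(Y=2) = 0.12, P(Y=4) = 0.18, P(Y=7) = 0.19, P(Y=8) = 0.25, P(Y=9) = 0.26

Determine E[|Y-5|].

2.71

E[|Y-5|] = Σ |y-5|·P(Y=y)
 = 3·0.12 + 1·0.18 + 2·0.19 + 3·0.25 + 4·0.26
 = 0.36 + 0.18 + 0.38 + 0.75 + 1.04
 = 2.71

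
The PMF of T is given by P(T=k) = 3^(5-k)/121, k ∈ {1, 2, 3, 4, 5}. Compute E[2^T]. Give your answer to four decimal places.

3.4876

E[2^T] = Σ 2^t·P(T=t)
 = 2·81/121 + 4·27/121 + 8·9/121 + 16·3/121 + 32·1/121
 = 162/121 + 108/121 + 72/121 + 48/121 + 32/121
 = 422/121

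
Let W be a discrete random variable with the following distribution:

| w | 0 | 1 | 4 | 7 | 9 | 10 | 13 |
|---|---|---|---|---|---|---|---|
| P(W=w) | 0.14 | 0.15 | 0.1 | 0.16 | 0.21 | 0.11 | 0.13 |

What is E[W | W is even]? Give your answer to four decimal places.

P(W is even) = 0.14 + 0.1 + 0.11 = 0.35.
E[W | W is even] = [0·0.14 + 4·0.1 + 10·0.11] / 0.35
 = 1.5 / 0.35
 = 30/7

4.2857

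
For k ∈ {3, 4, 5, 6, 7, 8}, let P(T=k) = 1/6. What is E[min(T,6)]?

E[min(T,6)] = Σ min(t,6)·P(T=t)
 = 3·1/6 + 4·1/6 + 5·1/6 + 6·1/6 + 6·1/6 + 6·1/6
 = 1/2 + 2/3 + 5/6 + 1 + 1 + 1
 = 5

5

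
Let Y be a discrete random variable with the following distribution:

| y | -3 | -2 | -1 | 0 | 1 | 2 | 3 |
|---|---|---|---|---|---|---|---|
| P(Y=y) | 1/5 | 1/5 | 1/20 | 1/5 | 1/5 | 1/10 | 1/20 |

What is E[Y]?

E[Y] = Σ y·P(Y=y)
 = (-3)·1/5 + (-2)·1/5 + (-1)·1/20 + 0·1/5 + 1·1/5 + 2·1/10 + 3·1/20
 = (-3/5) + (-2/5) + (-1/20) + 0 + 1/5 + 1/5 + 3/20
 = -1/2

-0.5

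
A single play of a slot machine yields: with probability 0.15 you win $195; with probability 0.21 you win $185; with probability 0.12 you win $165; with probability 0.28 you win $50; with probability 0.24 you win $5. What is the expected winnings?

103.1

E[payout] = 195·0.15 + 185·0.21 + 165·0.12 + 50·0.28 + 5·0.24
 = 29.25 + 38.85 + 19.8 + 14 + 1.2
 = 103.1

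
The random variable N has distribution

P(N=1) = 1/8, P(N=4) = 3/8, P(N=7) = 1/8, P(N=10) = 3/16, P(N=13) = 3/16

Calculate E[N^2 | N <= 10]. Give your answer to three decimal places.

P(N <= 10) = 1/8 + 3/8 + 1/8 + 3/16 = 13/16.
E[N^2 | N <= 10] = [1·1/8 + 16·3/8 + 49·1/8 + 100·3/16] / (13/16)
 = 31 / (13/16)
 = 496/13

38.154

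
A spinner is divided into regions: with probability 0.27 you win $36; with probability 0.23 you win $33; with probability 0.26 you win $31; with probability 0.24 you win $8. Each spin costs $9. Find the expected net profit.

E[payout] = 36·0.27 + 33·0.23 + 31·0.26 + 8·0.24
 = 9.72 + 7.59 + 8.06 + 1.92
 = 27.29
Net = 27.29 - 9 = 18.29

18.29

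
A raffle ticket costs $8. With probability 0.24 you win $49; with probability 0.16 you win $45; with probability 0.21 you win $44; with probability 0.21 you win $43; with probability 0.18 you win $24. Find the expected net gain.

33.55

E[payout] = 49·0.24 + 45·0.16 + 44·0.21 + 43·0.21 + 24·0.18
 = 11.76 + 7.2 + 9.24 + 9.03 + 4.32
 = 41.55
Net = 41.55 - 8 = 33.55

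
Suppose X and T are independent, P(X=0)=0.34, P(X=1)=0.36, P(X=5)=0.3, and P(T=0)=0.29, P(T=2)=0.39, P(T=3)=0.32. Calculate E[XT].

3.2364

E[XT] = Σ_x Σ_t xt · P(X=x)P(T=t)
 = 0·0.0986 + 0·0.1326 + 0·0.1088 + 0·0.1044 + 2·0.1404 + 3·0.1152 + 0·0.087 + 10·0.117 + 15·0.096
 = 0 + 0 + 0 + 0 + 0.2808 + 0.3456 + 0 + 1.17 + 1.44
 = 3.2364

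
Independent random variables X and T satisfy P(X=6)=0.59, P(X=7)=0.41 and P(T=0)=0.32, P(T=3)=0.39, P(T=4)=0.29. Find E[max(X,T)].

6.41

E[max(X,T)] = Σ_x Σ_t max(x,t) · P(X=x)P(T=t)
 = 6·0.1888 + 6·0.2301 + 6·0.1711 + 7·0.1312 + 7·0.1599 + 7·0.1189
 = 1.1328 + 1.3806 + 1.0266 + 0.9184 + 1.1193 + 0.8323
 = 6.41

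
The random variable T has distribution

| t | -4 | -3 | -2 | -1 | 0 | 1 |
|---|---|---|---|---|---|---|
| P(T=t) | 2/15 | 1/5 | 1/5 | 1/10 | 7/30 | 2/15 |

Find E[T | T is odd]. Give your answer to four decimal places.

P(T is odd) = 1/5 + 1/10 + 2/15 = 13/30.
E[T | T is odd] = [(-3)·1/5 + (-1)·1/10 + 1·2/15] / (13/30)
 = -17/30 / (13/30)
 = -17/13

-1.3077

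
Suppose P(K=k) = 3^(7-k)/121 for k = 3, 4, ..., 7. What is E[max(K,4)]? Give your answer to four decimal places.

4.1488

E[max(K,4)] = Σ max(k,4)·P(K=k)
 = 4·81/121 + 4·27/121 + 5·9/121 + 6·3/121 + 7·1/121
 = 324/121 + 108/121 + 45/121 + 18/121 + 7/121
 = 502/121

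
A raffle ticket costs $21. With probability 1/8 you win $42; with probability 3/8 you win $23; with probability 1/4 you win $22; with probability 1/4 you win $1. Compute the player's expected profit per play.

-1.375

E[payout] = 42·1/8 + 23·3/8 + 22·1/4 + 1·1/4
 = 21/4 + 69/8 + 11/2 + 1/4
 = 157/8
Net = 157/8 - 21 = -11/8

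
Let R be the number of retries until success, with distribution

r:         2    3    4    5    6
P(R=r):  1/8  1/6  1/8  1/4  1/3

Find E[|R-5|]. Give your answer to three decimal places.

E[|R-5|] = Σ |r-5|·P(R=r)
 = 3·1/8 + 2·1/6 + 1·1/8 + 0·1/4 + 1·1/3
 = 3/8 + 1/3 + 1/8 + 0 + 1/3
 = 7/6

1.167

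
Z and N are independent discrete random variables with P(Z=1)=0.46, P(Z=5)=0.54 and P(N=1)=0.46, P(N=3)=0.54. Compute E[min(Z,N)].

1.5832

E[min(Z,N)] = Σ_z Σ_n min(z,n) · P(Z=z)P(N=n)
 = 1·0.2116 + 1·0.2484 + 1·0.2484 + 3·0.2916
 = 0.2116 + 0.2484 + 0.2484 + 0.8748
 = 1.5832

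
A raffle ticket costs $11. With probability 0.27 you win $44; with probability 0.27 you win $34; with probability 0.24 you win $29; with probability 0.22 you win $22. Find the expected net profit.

21.86

E[payout] = 44·0.27 + 34·0.27 + 29·0.24 + 22·0.22
 = 11.88 + 9.18 + 6.96 + 4.84
 = 32.86
Net = 32.86 - 11 = 21.86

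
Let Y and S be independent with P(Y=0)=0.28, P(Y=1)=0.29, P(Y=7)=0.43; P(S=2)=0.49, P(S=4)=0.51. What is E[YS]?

9.966

E[YS] = Σ_y Σ_s ys · P(Y=y)P(S=s)
 = 0·0.1372 + 0·0.1428 + 2·0.1421 + 4·0.1479 + 14·0.2107 + 28·0.2193
 = 0 + 0 + 0.2842 + 0.5916 + 2.9498 + 6.1404
 = 9.966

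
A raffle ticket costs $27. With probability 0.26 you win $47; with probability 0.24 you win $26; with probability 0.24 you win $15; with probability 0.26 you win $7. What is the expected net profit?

E[payout] = 47·0.26 + 26·0.24 + 15·0.24 + 7·0.26
 = 12.22 + 6.24 + 3.6 + 1.82
 = 23.88
Net = 23.88 - 27 = -3.12

-3.12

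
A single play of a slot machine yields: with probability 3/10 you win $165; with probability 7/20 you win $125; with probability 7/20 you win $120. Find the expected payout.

E[payout] = 165·3/10 + 125·7/20 + 120·7/20
 = 99/2 + 175/4 + 42
 = 541/4

135.25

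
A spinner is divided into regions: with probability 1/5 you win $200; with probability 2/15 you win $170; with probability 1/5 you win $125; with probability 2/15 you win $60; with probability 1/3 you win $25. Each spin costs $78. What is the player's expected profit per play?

E[payout] = 200·1/5 + 170·2/15 + 125·1/5 + 60·2/15 + 25·1/3
 = 40 + 68/3 + 25 + 8 + 25/3
 = 104
Net = 104 - 78 = 26

26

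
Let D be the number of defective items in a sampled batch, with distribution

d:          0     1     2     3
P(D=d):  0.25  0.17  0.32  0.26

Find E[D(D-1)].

2.2

E[D(D-1)] = Σ d(d-1)·P(D=d)
 = 0·0.25 + 0·0.17 + 2·0.32 + 6·0.26
 = 0 + 0 + 0.64 + 1.56
 = 2.2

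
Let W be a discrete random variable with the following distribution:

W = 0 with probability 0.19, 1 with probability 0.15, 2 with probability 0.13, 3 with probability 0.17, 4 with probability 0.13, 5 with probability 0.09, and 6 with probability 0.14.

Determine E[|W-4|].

2.01

E[|W-4|] = Σ |w-4|·P(W=w)
 = 4·0.19 + 3·0.15 + 2·0.13 + 1·0.17 + 0·0.13 + 1·0.09 + 2·0.14
 = 0.76 + 0.45 + 0.26 + 0.17 + 0 + 0.09 + 0.28
 = 2.01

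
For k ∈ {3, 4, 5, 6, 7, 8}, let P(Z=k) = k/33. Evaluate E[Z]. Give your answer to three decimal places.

6.030

E[Z] = Σ z·P(Z=z)
 = 3·1/11 + 4·4/33 + 5·5/33 + 6·2/11 + 7·7/33 + 8·8/33
 = 3/11 + 16/33 + 25/33 + 12/11 + 49/33 + 64/33
 = 199/33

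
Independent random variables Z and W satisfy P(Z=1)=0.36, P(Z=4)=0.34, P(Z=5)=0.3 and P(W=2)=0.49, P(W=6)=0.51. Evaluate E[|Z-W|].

2.3684

E[|Z-W|] = Σ_z Σ_w |z-w| · P(Z=z)P(W=w)
 = 1·0.1764 + 5·0.1836 + 2·0.1666 + 2·0.1734 + 3·0.147 + 1·0.153
 = 0.1764 + 0.918 + 0.3332 + 0.3468 + 0.441 + 0.153
 = 2.3684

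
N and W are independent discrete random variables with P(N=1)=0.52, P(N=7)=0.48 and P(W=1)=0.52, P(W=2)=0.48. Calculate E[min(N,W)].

1.2304

E[min(N,W)] = Σ_n Σ_w min(n,w) · P(N=n)P(W=w)
 = 1·0.2704 + 1·0.2496 + 1·0.2496 + 2·0.2304
 = 0.2704 + 0.2496 + 0.2496 + 0.4608
 = 1.2304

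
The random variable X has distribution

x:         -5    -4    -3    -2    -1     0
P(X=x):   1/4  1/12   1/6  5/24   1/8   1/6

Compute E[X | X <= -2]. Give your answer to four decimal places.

-3.5294

P(X <= -2) = 1/4 + 1/12 + 1/6 + 5/24 = 17/24.
E[X | X <= -2] = [(-5)·1/4 + (-4)·1/12 + (-3)·1/6 + (-2)·5/24] / (17/24)
 = -5/2 / (17/24)
 = -60/17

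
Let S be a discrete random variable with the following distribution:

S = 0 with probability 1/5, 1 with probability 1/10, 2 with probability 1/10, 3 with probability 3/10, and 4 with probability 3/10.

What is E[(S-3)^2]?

2.6

E[(S-3)^2] = Σ (s-3)^2·P(S=s)
 = 9·1/5 + 4·1/10 + 1·1/10 + 0·3/10 + 1·3/10
 = 9/5 + 2/5 + 1/10 + 0 + 3/10
 = 13/5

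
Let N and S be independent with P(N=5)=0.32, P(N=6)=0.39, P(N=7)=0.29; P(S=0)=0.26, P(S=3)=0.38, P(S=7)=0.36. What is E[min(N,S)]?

E[min(N,S)] = Σ_n Σ_s min(n,s) · P(N=n)P(S=s)
 = 0·0.0832 + 3·0.1216 + 5·0.1152 + 0·0.1014 + 3·0.1482 + 6·0.1404 + 0·0.0754 + 3·0.1102 + 7·0.1044
 = 0 + 0.3648 + 0.576 + 0 + 0.4446 + 0.8424 + 0 + 0.3306 + 0.7308
 = 3.2892

3.2892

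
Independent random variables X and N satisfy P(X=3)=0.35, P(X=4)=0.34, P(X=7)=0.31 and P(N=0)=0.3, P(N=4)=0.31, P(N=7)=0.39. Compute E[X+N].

E[X+N] = Σ_x Σ_n (x+n) · P(X=x)P(N=n)
 = 3·0.105 + 7·0.1085 + 10·0.1365 + 4·0.102 + 8·0.1054 + 11·0.1326 + 7·0.093 + 11·0.0961 + 14·0.1209
 = 0.315 + 0.7595 + 1.365 + 0.408 + 0.8432 + 1.4586 + 0.651 + 1.0571 + 1.6926
 = 8.55

8.55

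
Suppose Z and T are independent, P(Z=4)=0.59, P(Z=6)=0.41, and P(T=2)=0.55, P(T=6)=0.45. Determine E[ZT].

18.316

E[ZT] = Σ_z Σ_t zt · P(Z=z)P(T=t)
 = 8·0.3245 + 24·0.2655 + 12·0.2255 + 36·0.1845
 = 2.596 + 6.372 + 2.706 + 6.642
 = 18.316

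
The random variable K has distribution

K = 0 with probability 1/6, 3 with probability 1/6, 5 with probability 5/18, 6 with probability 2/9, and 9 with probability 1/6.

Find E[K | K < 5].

P(K < 5) = 1/6 + 1/6 = 1/3.
E[K | K < 5] = [0·1/6 + 3·1/6] / (1/3)
 = 1/2 / (1/3)
 = 3/2

1.5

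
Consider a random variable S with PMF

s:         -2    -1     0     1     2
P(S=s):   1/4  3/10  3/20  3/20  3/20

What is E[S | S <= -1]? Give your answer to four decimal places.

-1.4545

P(S <= -1) = 1/4 + 3/10 = 11/20.
E[S | S <= -1] = [(-2)·1/4 + (-1)·3/10] / (11/20)
 = -4/5 / (11/20)
 = -16/11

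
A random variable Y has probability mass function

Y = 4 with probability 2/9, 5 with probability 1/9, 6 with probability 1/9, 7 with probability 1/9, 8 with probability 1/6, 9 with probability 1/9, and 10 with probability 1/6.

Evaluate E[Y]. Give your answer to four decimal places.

E[Y] = Σ y·P(Y=y)
 = 4·2/9 + 5·1/9 + 6·1/9 + 7·1/9 + 8·1/6 + 9·1/9 + 10·1/6
 = 8/9 + 5/9 + 2/3 + 7/9 + 4/3 + 1 + 5/3
 = 62/9

6.8889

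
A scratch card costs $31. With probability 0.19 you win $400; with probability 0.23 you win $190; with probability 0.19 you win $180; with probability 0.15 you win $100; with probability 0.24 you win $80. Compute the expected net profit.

157.1

E[payout] = 400·0.19 + 190·0.23 + 180·0.19 + 100·0.15 + 80·0.24
 = 76 + 43.7 + 34.2 + 15 + 19.2
 = 188.1
Net = 188.1 - 31 = 157.1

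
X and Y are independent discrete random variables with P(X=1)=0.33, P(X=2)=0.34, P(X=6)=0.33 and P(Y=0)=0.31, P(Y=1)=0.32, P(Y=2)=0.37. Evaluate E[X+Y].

4.05

E[X+Y] = Σ_x Σ_y (x+y) · P(X=x)P(Y=y)
 = 1·0.1023 + 2·0.1056 + 3·0.1221 + 2·0.1054 + 3·0.1088 + 4·0.1258 + 6·0.1023 + 7·0.1056 + 8·0.1221
 = 0.1023 + 0.2112 + 0.3663 + 0.2108 + 0.3264 + 0.5032 + 0.6138 + 0.7392 + 0.9768
 = 4.05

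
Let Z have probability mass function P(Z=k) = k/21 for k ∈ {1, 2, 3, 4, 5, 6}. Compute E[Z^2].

21

E[Z^2] = Σ z^2·P(Z=z)
 = 1·1/21 + 4·2/21 + 9·1/7 + 16·4/21 + 25·5/21 + 36·2/7
 = 1/21 + 8/21 + 9/7 + 64/21 + 125/21 + 72/7
 = 21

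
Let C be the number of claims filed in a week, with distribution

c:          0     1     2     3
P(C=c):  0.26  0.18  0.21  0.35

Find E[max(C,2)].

2.35

E[max(C,2)] = Σ max(c,2)·P(C=c)
 = 2·0.26 + 2·0.18 + 2·0.21 + 3·0.35
 = 0.52 + 0.36 + 0.42 + 1.05
 = 2.35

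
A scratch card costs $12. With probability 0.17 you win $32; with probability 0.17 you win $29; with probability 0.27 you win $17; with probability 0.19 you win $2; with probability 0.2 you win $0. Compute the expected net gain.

3.34

E[payout] = 32·0.17 + 29·0.17 + 17·0.27 + 2·0.19 + 0·0.2
 = 5.44 + 4.93 + 4.59 + 0.38 + 0
 = 15.34
Net = 15.34 - 12 = 3.34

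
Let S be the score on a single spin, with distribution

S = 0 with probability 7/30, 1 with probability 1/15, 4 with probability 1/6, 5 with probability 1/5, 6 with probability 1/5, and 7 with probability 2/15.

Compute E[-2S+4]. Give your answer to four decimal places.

E[-2S+4] = Σ (-2s+4)·P(S=s)
 = 4·7/30 + 2·1/15 + (-4)·1/6 + (-6)·1/5 + (-8)·1/5 + (-10)·2/15
 = 14/15 + 2/15 + (-2/3) + (-6/5) + (-8/5) + (-4/3)
 = -56/15

-3.7333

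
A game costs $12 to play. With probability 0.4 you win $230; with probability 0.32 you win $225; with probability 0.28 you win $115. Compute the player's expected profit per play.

184.2

E[payout] = 230·0.4 + 225·0.32 + 115·0.28
 = 92 + 72 + 32.2
 = 196.2
Net = 196.2 - 12 = 184.2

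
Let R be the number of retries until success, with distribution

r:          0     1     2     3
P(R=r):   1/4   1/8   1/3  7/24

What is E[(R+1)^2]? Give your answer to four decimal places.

E[(R+1)^2] = Σ (r+1)^2·P(R=r)
 = 1·1/4 + 4·1/8 + 9·1/3 + 16·7/24
 = 1/4 + 1/2 + 3 + 14/3
 = 101/12

8.4167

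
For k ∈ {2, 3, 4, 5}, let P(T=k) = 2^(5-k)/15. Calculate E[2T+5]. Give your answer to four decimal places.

E[2T+5] = Σ (2t+5)·P(T=t)
 = 9·8/15 + 11·4/15 + 13·2/15 + 15·1/15
 = 24/5 + 44/15 + 26/15 + 1
 = 157/15

10.4667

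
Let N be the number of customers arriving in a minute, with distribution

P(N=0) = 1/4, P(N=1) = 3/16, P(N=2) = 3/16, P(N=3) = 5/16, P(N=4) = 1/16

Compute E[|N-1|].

1.25

E[|N-1|] = Σ |n-1|·P(N=n)
 = 1·1/4 + 0·3/16 + 1·3/16 + 2·5/16 + 3·1/16
 = 1/4 + 0 + 3/16 + 5/8 + 3/16
 = 5/4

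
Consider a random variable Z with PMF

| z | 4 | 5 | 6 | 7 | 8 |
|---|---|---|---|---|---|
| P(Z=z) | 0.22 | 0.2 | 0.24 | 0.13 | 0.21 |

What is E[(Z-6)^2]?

E[(Z-6)^2] = Σ (z-6)^2·P(Z=z)
 = 4·0.22 + 1·0.2 + 0·0.24 + 1·0.13 + 4·0.21
 = 0.88 + 0.2 + 0 + 0.13 + 0.84
 = 2.05

2.05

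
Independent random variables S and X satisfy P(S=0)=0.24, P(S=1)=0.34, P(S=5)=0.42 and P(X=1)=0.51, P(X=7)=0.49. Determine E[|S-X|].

3.2136

E[|S-X|] = Σ_s Σ_x |s-x| · P(S=s)P(X=x)
 = 1·0.1224 + 7·0.1176 + 0·0.1734 + 6·0.1666 + 4·0.2142 + 2·0.2058
 = 0.1224 + 0.8232 + 0 + 0.9996 + 0.8568 + 0.4116
 = 3.2136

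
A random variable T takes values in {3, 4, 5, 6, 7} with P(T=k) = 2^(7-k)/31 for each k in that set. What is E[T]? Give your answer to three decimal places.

E[T] = Σ t·P(T=t)
 = 3·16/31 + 4·8/31 + 5·4/31 + 6·2/31 + 7·1/31
 = 48/31 + 32/31 + 20/31 + 12/31 + 7/31
 = 119/31

3.839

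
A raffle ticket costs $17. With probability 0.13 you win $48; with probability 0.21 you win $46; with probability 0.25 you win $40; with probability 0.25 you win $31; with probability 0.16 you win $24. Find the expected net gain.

E[payout] = 48·0.13 + 46·0.21 + 40·0.25 + 31·0.25 + 24·0.16
 = 6.24 + 9.66 + 10 + 7.75 + 3.84
 = 37.49
Net = 37.49 - 17 = 20.49

20.49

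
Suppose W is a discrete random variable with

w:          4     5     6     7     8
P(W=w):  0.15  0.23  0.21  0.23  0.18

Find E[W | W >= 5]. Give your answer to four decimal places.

6.4235

P(W >= 5) = 0.23 + 0.21 + 0.23 + 0.18 = 0.85.
E[W | W >= 5] = [5·0.23 + 6·0.21 + 7·0.23 + 8·0.18] / 0.85
 = 5.46 / 0.85
 = 546/85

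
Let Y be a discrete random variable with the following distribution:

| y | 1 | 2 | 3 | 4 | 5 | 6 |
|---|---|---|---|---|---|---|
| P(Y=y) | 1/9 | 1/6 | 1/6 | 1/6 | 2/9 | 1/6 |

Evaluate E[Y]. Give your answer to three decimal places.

3.722

E[Y] = Σ y·P(Y=y)
 = 1·1/9 + 2·1/6 + 3·1/6 + 4·1/6 + 5·2/9 + 6·1/6
 = 1/9 + 1/3 + 1/2 + 2/3 + 10/9 + 1
 = 67/18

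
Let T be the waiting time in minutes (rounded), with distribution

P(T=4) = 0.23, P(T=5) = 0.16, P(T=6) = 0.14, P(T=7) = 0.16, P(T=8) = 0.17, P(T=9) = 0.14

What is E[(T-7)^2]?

3.58

E[(T-7)^2] = Σ (t-7)^2·P(T=t)
 = 9·0.23 + 4·0.16 + 1·0.14 + 0·0.16 + 1·0.17 + 4·0.14
 = 2.07 + 0.64 + 0.14 + 0 + 0.17 + 0.56
 = 3.58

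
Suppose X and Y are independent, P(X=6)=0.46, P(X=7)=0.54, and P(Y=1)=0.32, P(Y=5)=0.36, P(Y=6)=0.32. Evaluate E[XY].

26.4216

E[XY] = Σ_x Σ_y xy · P(X=x)P(Y=y)
 = 6·0.1472 + 30·0.1656 + 36·0.1472 + 7·0.1728 + 35·0.1944 + 42·0.1728
 = 0.8832 + 4.968 + 5.2992 + 1.2096 + 6.804 + 7.2576
 = 26.4216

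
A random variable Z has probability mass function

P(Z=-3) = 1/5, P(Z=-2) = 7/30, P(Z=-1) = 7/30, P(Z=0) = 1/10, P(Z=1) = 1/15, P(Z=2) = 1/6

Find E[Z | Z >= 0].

1.2

P(Z >= 0) = 1/10 + 1/15 + 1/6 = 1/3.
E[Z | Z >= 0] = [0·1/10 + 1·1/15 + 2·1/6] / (1/3)
 = 2/5 / (1/3)
 = 6/5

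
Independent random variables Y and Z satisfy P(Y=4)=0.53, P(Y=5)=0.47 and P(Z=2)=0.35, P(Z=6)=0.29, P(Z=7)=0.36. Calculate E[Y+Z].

9.43

E[Y+Z] = Σ_y Σ_z (y+z) · P(Y=y)P(Z=z)
 = 6·0.1855 + 10·0.1537 + 11·0.1908 + 7·0.1645 + 11·0.1363 + 12·0.1692
 = 1.113 + 1.537 + 2.0988 + 1.1515 + 1.4993 + 2.0304
 = 9.43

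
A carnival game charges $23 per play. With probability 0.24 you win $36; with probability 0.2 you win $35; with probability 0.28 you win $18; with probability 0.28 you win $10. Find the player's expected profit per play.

0.48

E[payout] = 36·0.24 + 35·0.2 + 18·0.28 + 10·0.28
 = 8.64 + 7 + 5.04 + 2.8
 = 23.48
Net = 23.48 - 23 = 0.48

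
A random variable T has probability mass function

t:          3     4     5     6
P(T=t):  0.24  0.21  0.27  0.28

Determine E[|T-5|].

E[|T-5|] = Σ |t-5|·P(T=t)
 = 2·0.24 + 1·0.21 + 0·0.27 + 1·0.28
 = 0.48 + 0.21 + 0 + 0.28
 = 0.97

0.97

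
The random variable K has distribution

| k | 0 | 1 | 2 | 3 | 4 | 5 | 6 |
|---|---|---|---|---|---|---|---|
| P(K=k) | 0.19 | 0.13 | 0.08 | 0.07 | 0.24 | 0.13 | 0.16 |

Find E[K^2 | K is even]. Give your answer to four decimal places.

P(K is even) = 0.19 + 0.08 + 0.24 + 0.16 = 0.67.
E[K^2 | K is even] = [0·0.19 + 4·0.08 + 16·0.24 + 36·0.16] / 0.67
 = 9.92 / 0.67
 = 992/67

14.8060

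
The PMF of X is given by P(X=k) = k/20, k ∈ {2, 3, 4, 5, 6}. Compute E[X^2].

E[X^2] = Σ x^2·P(X=x)
 = 4·1/10 + 9·3/20 + 16·1/5 + 25·1/4 + 36·3/10
 = 2/5 + 27/20 + 16/5 + 25/4 + 54/5
 = 22

22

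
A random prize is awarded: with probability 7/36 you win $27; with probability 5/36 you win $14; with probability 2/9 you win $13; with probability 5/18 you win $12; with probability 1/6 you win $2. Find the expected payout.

E[payout] = 27·7/36 + 14·5/36 + 13·2/9 + 12·5/18 + 2·1/6
 = 21/4 + 35/18 + 26/9 + 10/3 + 1/3
 = 55/4

13.75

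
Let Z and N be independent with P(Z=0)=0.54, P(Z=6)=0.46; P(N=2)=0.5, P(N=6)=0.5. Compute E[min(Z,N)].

1.84

E[min(Z,N)] = Σ_z Σ_n min(z,n) · P(Z=z)P(N=n)
 = 0·0.27 + 0·0.27 + 2·0.23 + 6·0.23
 = 0 + 0 + 0.46 + 1.38
 = 1.84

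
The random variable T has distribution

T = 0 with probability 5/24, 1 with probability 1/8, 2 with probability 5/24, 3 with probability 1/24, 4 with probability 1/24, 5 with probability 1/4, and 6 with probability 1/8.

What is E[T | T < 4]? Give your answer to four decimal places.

1.1429

P(T < 4) = 5/24 + 1/8 + 5/24 + 1/24 = 7/12.
E[T | T < 4] = [0·5/24 + 1·1/8 + 2·5/24 + 3·1/24] / (7/12)
 = 2/3 / (7/12)
 = 8/7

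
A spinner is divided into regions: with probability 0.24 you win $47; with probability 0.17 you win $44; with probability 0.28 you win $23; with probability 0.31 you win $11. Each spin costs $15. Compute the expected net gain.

13.61

E[payout] = 47·0.24 + 44·0.17 + 23·0.28 + 11·0.31
 = 11.28 + 7.48 + 6.44 + 3.41
 = 28.61
Net = 28.61 - 15 = 13.61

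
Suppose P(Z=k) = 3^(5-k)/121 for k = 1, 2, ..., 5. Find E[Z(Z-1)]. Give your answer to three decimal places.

E[Z(Z-1)] = Σ z(z-1)·P(Z=z)
 = 0·81/121 + 2·27/121 + 6·9/121 + 12·3/121 + 20·1/121
 = 0 + 54/121 + 54/121 + 36/121 + 20/121
 = 164/121

1.355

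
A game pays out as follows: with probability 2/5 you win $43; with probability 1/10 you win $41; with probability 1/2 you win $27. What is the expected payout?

34.8

E[payout] = 43·2/5 + 41·1/10 + 27·1/2
 = 86/5 + 41/10 + 27/2
 = 174/5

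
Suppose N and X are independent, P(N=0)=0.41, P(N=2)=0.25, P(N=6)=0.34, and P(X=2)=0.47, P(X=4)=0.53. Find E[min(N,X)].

1.5404

E[min(N,X)] = Σ_n Σ_x min(n,x) · P(N=n)P(X=x)
 = 0·0.1927 + 0·0.2173 + 2·0.1175 + 2·0.1325 + 2·0.1598 + 4·0.1802
 = 0 + 0 + 0.235 + 0.265 + 0.3196 + 0.7208
 = 1.5404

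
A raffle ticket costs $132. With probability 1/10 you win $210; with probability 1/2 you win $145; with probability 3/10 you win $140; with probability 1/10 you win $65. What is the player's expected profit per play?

10

E[payout] = 210·1/10 + 145·1/2 + 140·3/10 + 65·1/10
 = 21 + 145/2 + 42 + 13/2
 = 142
Net = 142 - 132 = 10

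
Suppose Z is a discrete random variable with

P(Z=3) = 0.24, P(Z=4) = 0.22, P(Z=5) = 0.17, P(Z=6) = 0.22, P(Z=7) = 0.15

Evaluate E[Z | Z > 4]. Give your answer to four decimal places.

5.9630

P(Z > 4) = 0.17 + 0.22 + 0.15 = 0.54.
E[Z | Z > 4] = [5·0.17 + 6·0.22 + 7·0.15] / 0.54
 = 3.22 / 0.54
 = 161/27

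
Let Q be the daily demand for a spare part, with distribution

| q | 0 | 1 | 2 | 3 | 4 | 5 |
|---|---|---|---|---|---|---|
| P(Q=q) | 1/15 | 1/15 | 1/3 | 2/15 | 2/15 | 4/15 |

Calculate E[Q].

E[Q] = Σ q·P(Q=q)
 = 0·1/15 + 1·1/15 + 2·1/3 + 3·2/15 + 4·2/15 + 5·4/15
 = 0 + 1/15 + 2/3 + 2/5 + 8/15 + 4/3
 = 3

3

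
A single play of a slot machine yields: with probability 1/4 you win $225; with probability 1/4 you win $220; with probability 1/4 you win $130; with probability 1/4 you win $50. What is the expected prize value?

E[payout] = 225·1/4 + 220·1/4 + 130·1/4 + 50·1/4
 = 225/4 + 55 + 65/2 + 25/2
 = 625/4

156.25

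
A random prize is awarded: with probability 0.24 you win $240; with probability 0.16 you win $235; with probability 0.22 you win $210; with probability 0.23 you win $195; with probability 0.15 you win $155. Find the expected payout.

209.5

E[payout] = 240·0.24 + 235·0.16 + 210·0.22 + 195·0.23 + 155·0.15
 = 57.6 + 37.6 + 46.2 + 44.85 + 23.25
 = 209.5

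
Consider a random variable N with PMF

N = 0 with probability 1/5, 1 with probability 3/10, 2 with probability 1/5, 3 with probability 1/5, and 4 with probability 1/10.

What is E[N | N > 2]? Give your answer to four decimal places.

P(N > 2) = 1/5 + 1/10 = 3/10.
E[N | N > 2] = [3·1/5 + 4·1/10] / (3/10)
 = 1 / (3/10)
 = 10/3

3.3333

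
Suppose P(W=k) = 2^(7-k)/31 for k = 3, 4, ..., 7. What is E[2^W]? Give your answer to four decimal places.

20.6452

E[2^W] = Σ 2^w·P(W=w)
 = 8·16/31 + 16·8/31 + 32·4/31 + 64·2/31 + 128·1/31
 = 128/31 + 128/31 + 128/31 + 128/31 + 128/31
 = 640/31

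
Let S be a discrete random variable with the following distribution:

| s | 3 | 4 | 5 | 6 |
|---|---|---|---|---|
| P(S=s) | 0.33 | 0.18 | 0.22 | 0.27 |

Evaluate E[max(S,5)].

E[max(S,5)] = Σ max(s,5)·P(S=s)
 = 5·0.33 + 5·0.18 + 5·0.22 + 6·0.27
 = 1.65 + 0.9 + 1.1 + 1.62
 = 5.27

5.27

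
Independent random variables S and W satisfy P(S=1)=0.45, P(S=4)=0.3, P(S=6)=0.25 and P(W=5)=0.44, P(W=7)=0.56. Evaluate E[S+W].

E[S+W] = Σ_s Σ_w (s+w) · P(S=s)P(W=w)
 = 6·0.198 + 8·0.252 + 9·0.132 + 11·0.168 + 11·0.11 + 13·0.14
 = 1.188 + 2.016 + 1.188 + 1.848 + 1.21 + 1.82
 = 9.27

9.27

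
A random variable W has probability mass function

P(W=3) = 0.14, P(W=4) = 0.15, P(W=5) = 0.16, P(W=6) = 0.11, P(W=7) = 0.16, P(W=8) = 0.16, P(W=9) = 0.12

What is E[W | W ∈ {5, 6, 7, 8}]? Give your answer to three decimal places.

P(W ∈ {5, 6, 7, 8}) = 0.16 + 0.11 + 0.16 + 0.16 = 0.59.
E[W | W ∈ {5, 6, 7, 8}] = [5·0.16 + 6·0.11 + 7·0.16 + 8·0.16] / 0.59
 = 3.86 / 0.59
 = 386/59

6.542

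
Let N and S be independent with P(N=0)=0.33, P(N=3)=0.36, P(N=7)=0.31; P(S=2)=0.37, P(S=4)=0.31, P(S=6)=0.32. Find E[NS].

12.675

E[NS] = Σ_n Σ_s ns · P(N=n)P(S=s)
 = 0·0.1221 + 0·0.1023 + 0·0.1056 + 6·0.1332 + 12·0.1116 + 18·0.1152 + 14·0.1147 + 28·0.0961 + 42·0.0992
 = 0 + 0 + 0 + 0.7992 + 1.3392 + 2.0736 + 1.6058 + 2.6908 + 4.1664
 = 12.675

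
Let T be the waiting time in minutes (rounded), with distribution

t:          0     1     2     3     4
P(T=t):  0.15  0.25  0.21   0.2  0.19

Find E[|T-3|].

1.35

E[|T-3|] = Σ |t-3|·P(T=t)
 = 3·0.15 + 2·0.25 + 1·0.21 + 0·0.2 + 1·0.19
 = 0.45 + 0.5 + 0.21 + 0 + 0.19
 = 1.35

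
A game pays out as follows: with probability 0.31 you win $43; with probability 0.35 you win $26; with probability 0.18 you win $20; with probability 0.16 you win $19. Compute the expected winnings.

29.07

E[payout] = 43·0.31 + 26·0.35 + 20·0.18 + 19·0.16
 = 13.33 + 9.1 + 3.6 + 3.04
 = 29.07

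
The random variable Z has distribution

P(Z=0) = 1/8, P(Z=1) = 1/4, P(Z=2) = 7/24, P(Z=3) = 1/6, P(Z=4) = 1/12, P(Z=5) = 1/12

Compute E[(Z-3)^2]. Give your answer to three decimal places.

E[(Z-3)^2] = Σ (z-3)^2·P(Z=z)
 = 9·1/8 + 4·1/4 + 1·7/24 + 0·1/6 + 1·1/12 + 4·1/12
 = 9/8 + 1 + 7/24 + 0 + 1/12 + 1/3
 = 17/6

2.833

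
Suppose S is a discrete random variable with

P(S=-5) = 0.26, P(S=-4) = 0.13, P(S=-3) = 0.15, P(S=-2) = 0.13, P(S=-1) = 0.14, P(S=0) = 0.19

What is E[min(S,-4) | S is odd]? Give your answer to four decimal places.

P(S is odd) = 0.26 + 0.15 + 0.14 = 0.55.
E[min(S,-4) | S is odd] = [(-5)·0.26 + (-4)·0.15 + (-4)·0.14] / 0.55
 = -2.46 / 0.55
 = -246/55

-4.4727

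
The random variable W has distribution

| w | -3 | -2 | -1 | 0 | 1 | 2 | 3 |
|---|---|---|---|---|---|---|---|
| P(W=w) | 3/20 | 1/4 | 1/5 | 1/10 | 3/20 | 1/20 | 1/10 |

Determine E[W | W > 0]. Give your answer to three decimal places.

P(W > 0) = 3/20 + 1/20 + 1/10 = 3/10.
E[W | W > 0] = [1·3/20 + 2·1/20 + 3·1/10] / (3/10)
 = 11/20 / (3/10)
 = 11/6

1.833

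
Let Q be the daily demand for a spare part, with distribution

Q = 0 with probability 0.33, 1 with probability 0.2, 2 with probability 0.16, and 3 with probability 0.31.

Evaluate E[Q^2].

E[Q^2] = Σ q^2·P(Q=q)
 = 0·0.33 + 1·0.2 + 4·0.16 + 9·0.31
 = 0 + 0.2 + 0.64 + 2.79
 = 3.63

3.63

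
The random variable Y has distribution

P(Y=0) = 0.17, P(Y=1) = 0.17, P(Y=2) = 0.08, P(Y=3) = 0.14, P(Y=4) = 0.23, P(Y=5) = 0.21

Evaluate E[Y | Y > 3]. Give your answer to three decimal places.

P(Y > 3) = 0.23 + 0.21 = 0.44.
E[Y | Y > 3] = [4·0.23 + 5·0.21] / 0.44
 = 1.97 / 0.44
 = 197/44

4.477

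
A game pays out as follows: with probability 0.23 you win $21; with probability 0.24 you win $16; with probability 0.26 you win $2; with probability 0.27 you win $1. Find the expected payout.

9.46

E[payout] = 21·0.23 + 16·0.24 + 2·0.26 + 1·0.27
 = 4.83 + 3.84 + 0.52 + 0.27
 = 9.46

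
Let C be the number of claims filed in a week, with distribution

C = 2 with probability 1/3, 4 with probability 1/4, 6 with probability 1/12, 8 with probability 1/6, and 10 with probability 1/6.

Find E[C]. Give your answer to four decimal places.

E[C] = Σ c·P(C=c)
 = 2·1/3 + 4·1/4 + 6·1/12 + 8·1/6 + 10·1/6
 = 2/3 + 1 + 1/2 + 4/3 + 5/3
 = 31/6

5.1667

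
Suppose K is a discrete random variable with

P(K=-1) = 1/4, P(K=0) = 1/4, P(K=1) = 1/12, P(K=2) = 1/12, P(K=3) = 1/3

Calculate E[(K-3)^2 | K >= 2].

P(K >= 2) = 1/12 + 1/3 = 5/12.
E[(K-3)^2 | K >= 2] = [1·1/12 + 0·1/3] / (5/12)
 = 1/12 / (5/12)
 = 1/5

0.2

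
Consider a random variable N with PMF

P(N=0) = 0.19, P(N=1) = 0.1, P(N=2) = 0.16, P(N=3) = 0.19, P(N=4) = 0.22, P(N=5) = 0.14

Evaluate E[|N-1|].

1.95

E[|N-1|] = Σ |n-1|·P(N=n)
 = 1·0.19 + 0·0.1 + 1·0.16 + 2·0.19 + 3·0.22 + 4·0.14
 = 0.19 + 0 + 0.16 + 0.38 + 0.66 + 0.56
 = 1.95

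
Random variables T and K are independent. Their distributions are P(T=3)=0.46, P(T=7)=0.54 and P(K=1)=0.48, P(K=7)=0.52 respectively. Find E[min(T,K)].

E[min(T,K)] = Σ_t Σ_k min(t,k) · P(T=t)P(K=k)
 = 1·0.2208 + 3·0.2392 + 1·0.2592 + 7·0.2808
 = 0.2208 + 0.7176 + 0.2592 + 1.9656
 = 3.1632

3.1632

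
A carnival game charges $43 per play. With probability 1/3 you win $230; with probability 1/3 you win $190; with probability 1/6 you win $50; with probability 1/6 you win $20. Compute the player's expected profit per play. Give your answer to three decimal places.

E[payout] = 230·1/3 + 190·1/3 + 50·1/6 + 20·1/6
 = 230/3 + 190/3 + 25/3 + 10/3
 = 455/3
Net = 455/3 - 43 = 326/3

108.667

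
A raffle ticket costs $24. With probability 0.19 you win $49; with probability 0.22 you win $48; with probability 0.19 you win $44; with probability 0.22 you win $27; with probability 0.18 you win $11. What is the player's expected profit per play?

E[payout] = 49·0.19 + 48·0.22 + 44·0.19 + 27·0.22 + 11·0.18
 = 9.31 + 10.56 + 8.36 + 5.94 + 1.98
 = 36.15
Net = 36.15 - 24 = 12.15

12.15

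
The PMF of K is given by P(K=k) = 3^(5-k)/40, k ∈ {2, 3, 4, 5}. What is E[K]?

E[K] = Σ k·P(K=k)
 = 2·27/40 + 3·9/40 + 4·3/40 + 5·1/40
 = 27/20 + 27/40 + 3/10 + 1/8
 = 49/20

2.45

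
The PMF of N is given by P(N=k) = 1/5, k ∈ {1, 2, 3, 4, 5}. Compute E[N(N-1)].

E[N(N-1)] = Σ n(n-1)·P(N=n)
 = 0·1/5 + 2·1/5 + 6·1/5 + 12·1/5 + 20·1/5
 = 0 + 2/5 + 6/5 + 12/5 + 4
 = 8

8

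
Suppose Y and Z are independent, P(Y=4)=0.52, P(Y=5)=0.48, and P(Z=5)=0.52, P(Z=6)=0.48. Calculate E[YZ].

E[YZ] = Σ_y Σ_z yz · P(Y=y)P(Z=z)
 = 20·0.2704 + 24·0.2496 + 25·0.2496 + 30·0.2304
 = 5.408 + 5.9904 + 6.24 + 6.912
 = 24.5504

24.5504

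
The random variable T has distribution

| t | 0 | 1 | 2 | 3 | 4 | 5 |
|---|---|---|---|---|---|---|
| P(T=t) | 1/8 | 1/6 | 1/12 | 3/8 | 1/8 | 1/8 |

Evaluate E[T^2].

9

E[T^2] = Σ t^2·P(T=t)
 = 0·1/8 + 1·1/6 + 4·1/12 + 9·3/8 + 16·1/8 + 25·1/8
 = 0 + 1/6 + 1/3 + 27/8 + 2 + 25/8
 = 9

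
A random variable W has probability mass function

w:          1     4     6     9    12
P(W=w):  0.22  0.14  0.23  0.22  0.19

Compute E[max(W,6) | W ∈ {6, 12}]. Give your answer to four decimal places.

8.7143

P(W ∈ {6, 12}) = 0.23 + 0.19 = 0.42.
E[max(W,6) | W ∈ {6, 12}] = [6·0.23 + 12·0.19] / 0.42
 = 3.66 / 0.42
 = 61/7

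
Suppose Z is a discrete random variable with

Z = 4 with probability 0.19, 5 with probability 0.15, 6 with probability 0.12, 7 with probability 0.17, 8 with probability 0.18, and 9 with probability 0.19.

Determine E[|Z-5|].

E[|Z-5|] = Σ |z-5|·P(Z=z)
 = 1·0.19 + 0·0.15 + 1·0.12 + 2·0.17 + 3·0.18 + 4·0.19
 = 0.19 + 0 + 0.12 + 0.34 + 0.54 + 0.76
 = 1.95

1.95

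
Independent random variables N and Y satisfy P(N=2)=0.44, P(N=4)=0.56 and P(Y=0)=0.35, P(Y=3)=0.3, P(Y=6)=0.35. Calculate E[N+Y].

6.12

E[N+Y] = Σ_n Σ_y (n+y) · P(N=n)P(Y=y)
 = 2·0.154 + 5·0.132 + 8·0.154 + 4·0.196 + 7·0.168 + 10·0.196
 = 0.308 + 0.66 + 1.232 + 0.784 + 1.176 + 1.96
 = 6.12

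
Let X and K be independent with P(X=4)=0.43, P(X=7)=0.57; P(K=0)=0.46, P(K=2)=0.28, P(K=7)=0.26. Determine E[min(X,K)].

E[min(X,K)] = Σ_x Σ_k min(x,k) · P(X=x)P(K=k)
 = 0·0.1978 + 2·0.1204 + 4·0.1118 + 0·0.2622 + 2·0.1596 + 7·0.1482
 = 0 + 0.2408 + 0.4472 + 0 + 0.3192 + 1.0374
 = 2.0446

2.0446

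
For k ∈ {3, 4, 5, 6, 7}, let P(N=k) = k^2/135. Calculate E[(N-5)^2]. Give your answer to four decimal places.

E[(N-5)^2] = Σ (n-5)^2·P(N=n)
 = 4·1/15 + 1·16/135 + 0·5/27 + 1·4/15 + 4·49/135
 = 4/15 + 16/135 + 0 + 4/15 + 196/135
 = 284/135

2.1037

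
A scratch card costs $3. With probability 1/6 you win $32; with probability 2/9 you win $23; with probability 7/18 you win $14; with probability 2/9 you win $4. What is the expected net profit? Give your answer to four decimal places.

E[payout] = 32·1/6 + 23·2/9 + 14·7/18 + 4·2/9
 = 16/3 + 46/9 + 49/9 + 8/9
 = 151/9
Net = 151/9 - 3 = 124/9

13.7778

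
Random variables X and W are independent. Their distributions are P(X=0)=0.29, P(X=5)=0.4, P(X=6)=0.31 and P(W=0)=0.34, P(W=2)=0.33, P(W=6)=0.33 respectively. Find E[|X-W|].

3.0152

E[|X-W|] = Σ_x Σ_w |x-w| · P(X=x)P(W=w)
 = 0·0.0986 + 2·0.0957 + 6·0.0957 + 5·0.136 + 3·0.132 + 1·0.132 + 6·0.1054 + 4·0.1023 + 0·0.1023
 = 0 + 0.1914 + 0.5742 + 0.68 + 0.396 + 0.132 + 0.6324 + 0.4092 + 0
 = 3.0152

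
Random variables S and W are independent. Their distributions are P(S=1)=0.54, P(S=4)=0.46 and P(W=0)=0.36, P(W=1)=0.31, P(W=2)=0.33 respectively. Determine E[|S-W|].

E[|S-W|] = Σ_s Σ_w |s-w| · P(S=s)P(W=w)
 = 1·0.1944 + 0·0.1674 + 1·0.1782 + 4·0.1656 + 3·0.1426 + 2·0.1518
 = 0.1944 + 0 + 0.1782 + 0.6624 + 0.4278 + 0.3036
 = 1.7664

1.7664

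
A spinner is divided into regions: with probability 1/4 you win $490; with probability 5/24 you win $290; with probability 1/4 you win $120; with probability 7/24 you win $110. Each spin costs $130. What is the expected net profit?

115

E[payout] = 490·1/4 + 290·5/24 + 120·1/4 + 110·7/24
 = 245/2 + 725/12 + 30 + 385/12
 = 245
Net = 245 - 130 = 115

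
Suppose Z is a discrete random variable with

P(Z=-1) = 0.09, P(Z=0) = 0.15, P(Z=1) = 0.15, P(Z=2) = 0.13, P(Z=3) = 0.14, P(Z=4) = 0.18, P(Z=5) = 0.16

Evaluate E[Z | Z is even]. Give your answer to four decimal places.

2.1304

P(Z is even) = 0.15 + 0.13 + 0.18 = 0.46.
E[Z | Z is even] = [0·0.15 + 2·0.13 + 4·0.18] / 0.46
 = 0.98 / 0.46
 = 49/23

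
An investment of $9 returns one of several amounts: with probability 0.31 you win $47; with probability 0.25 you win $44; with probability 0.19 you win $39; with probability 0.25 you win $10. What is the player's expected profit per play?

26.48

E[payout] = 47·0.31 + 44·0.25 + 39·0.19 + 10·0.25
 = 14.57 + 11 + 7.41 + 2.5
 = 35.48
Net = 35.48 - 9 = 26.48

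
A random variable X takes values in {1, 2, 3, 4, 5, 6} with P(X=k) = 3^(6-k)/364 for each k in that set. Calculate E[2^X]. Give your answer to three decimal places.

3.654

E[2^X] = Σ 2^x·P(X=x)
 = 2·243/364 + 4·81/364 + 8·27/364 + 16·9/364 + 32·3/364 + 64·1/364
 = 243/182 + 81/91 + 54/91 + 36/91 + 24/91 + 16/91
 = 95/26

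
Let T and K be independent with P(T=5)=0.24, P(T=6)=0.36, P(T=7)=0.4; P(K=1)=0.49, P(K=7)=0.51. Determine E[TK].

25.0096

E[TK] = Σ_t Σ_k tk · P(T=t)P(K=k)
 = 5·0.1176 + 35·0.1224 + 6·0.1764 + 42·0.1836 + 7·0.196 + 49·0.204
 = 0.588 + 4.284 + 1.0584 + 7.7112 + 1.372 + 9.996
 = 25.0096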